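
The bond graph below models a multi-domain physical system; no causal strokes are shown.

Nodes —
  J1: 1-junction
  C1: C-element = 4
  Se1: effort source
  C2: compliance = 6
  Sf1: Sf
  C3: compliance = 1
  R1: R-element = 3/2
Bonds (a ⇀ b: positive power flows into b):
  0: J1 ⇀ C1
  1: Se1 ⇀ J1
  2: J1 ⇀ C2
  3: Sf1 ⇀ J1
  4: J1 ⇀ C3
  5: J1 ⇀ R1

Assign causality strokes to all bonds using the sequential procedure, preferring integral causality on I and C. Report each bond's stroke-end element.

bond 1 |J1  (Se1 fixes effort; stroke away)
bond 3 |Sf1  (source Sf1 imposes f)
bond 0 |J1  (common-f at J1 fixed by 3)
bond 2 |J1  (J1 flow already set via bond 3)
bond 4 |J1  (J1 flow already set via bond 3)
bond 5 |J1  (J1: bond 3 brought flow, rest push out)

bond 0 stroke→J1
bond 1 stroke→J1
bond 2 stroke→J1
bond 3 stroke→Sf1
bond 4 stroke→J1
bond 5 stroke→J1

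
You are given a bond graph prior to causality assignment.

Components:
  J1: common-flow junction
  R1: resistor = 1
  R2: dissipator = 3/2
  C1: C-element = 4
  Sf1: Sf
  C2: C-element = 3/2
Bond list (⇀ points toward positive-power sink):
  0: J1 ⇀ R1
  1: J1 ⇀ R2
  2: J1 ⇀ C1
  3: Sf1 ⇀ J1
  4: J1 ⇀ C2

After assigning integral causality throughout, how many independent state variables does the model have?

b3 →Sf1  (Sf1: flow source, stroke at near end)
b0 →J1  (common-f at J1 fixed by 3)
b1 →J1  (common-f at J1 fixed by 3)
b2 →J1  (1-jn J1 has f-setter on 3)
b4 →J1  (J1 flow already set via bond 3)

2  (C1, C2 all integral)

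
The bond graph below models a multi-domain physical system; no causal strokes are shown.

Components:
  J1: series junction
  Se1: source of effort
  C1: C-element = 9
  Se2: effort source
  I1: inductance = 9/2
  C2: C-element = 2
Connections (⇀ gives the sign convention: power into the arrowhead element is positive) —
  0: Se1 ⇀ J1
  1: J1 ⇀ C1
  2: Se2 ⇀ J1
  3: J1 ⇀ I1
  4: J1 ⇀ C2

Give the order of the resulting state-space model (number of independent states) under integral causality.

b0 →J1  (Se1 (Se) sets effort on bond)
b2 →J1  (source Se2 imposes e)
b1 →J1  (C1 integral (e out))
b3 →I1  (I1 outputs flow p/I1)
b4 →J1  (J1 flow already set via bond 3)

3  (C1, C2, I1 all integral)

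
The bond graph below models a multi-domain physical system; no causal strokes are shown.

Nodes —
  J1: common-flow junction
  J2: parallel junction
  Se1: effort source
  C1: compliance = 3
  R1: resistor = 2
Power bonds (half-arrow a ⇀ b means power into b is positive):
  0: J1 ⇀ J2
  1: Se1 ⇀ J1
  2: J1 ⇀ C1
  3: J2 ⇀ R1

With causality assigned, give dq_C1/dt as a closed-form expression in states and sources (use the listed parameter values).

b1 stroke at J1  (Se1 fixes effort; stroke away)
b2 stroke at J1  (C1 integral (e out))
b0 stroke at J2  (closing 1-jn rule on J1)
b3 stroke at R1  (J2 effort already set via bond 0)

dq_C1/dt = E_Se1/2 - q_C1/6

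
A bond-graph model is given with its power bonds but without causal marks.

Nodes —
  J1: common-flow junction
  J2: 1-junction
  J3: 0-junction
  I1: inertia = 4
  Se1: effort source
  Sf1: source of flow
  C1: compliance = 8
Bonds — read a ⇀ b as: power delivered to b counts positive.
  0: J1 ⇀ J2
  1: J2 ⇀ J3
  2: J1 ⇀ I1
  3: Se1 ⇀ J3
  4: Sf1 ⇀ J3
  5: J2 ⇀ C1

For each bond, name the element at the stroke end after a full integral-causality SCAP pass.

bond 0 |J1
bond 1 |J2
bond 2 |I1
bond 3 |J3
bond 4 |Sf1
bond 5 |J2

b3 →J3  (Se1: effort source, stroke at far end)
b4 →Sf1  (Sf1: flow source, stroke at near end)
b1 →J2  (common-e at J3 fixed by 3)
b2 →I1  (I1 integral (f out))
b0 →J1  (1-jn J1 has f-setter on 2)
b5 →J2  (1-jn J2 has f-setter on 0)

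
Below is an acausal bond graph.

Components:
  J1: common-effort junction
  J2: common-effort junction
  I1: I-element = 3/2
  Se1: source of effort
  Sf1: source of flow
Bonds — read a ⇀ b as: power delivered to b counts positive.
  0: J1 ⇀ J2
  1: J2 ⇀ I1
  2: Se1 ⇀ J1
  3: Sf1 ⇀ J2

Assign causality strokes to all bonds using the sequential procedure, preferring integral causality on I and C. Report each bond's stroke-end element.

bond 0 →J2
bond 1 →I1
bond 2 →J1
bond 3 →Sf1

β2 →J1  (Se1 (Se) sets effort on bond)
β3 →Sf1  (Sf1: flow source, stroke at near end)
β0 →J2  (J1 effort already set via bond 2)
β1 →I1  (J2 effort already set via bond 0)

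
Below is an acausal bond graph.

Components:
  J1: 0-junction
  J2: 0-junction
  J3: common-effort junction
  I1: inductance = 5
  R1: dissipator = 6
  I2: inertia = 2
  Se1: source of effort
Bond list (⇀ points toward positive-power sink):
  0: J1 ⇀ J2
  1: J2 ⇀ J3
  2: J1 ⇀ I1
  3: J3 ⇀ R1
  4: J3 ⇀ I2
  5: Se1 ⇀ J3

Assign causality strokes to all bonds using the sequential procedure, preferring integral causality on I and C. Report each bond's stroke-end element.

bond 5 |J3  (source Se1 imposes e)
bond 1 |J2  (J3: bond 5 brought effort, rest push out)
bond 3 |R1  (0-jn J3 has e-setter on 5)
bond 4 |I2  (J3 effort already set via bond 5)
bond 0 |J1  (common-e at J2 fixed by 1)
bond 2 |I1  (common-e at J1 fixed by 0)

bond 0 →J1
bond 1 →J2
bond 2 →I1
bond 3 →R1
bond 4 →I2
bond 5 →J3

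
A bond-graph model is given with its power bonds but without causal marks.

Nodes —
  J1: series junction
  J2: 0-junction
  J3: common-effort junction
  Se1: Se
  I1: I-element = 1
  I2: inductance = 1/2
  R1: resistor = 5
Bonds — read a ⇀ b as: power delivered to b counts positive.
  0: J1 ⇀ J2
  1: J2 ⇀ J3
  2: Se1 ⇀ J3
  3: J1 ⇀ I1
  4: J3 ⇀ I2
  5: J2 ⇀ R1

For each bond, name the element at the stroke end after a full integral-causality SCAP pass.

β2 |J3  (source Se1 imposes e)
β1 |J2  (J3: bond 2 brought effort, rest push out)
β4 |I2  (0-jn J3 has e-setter on 2)
β0 |J1  (0-jn J2 has e-setter on 1)
β5 |R1  (J2: bond 1 brought effort, rest push out)
β3 |I1  (closing 1-jn rule on J1)

bond 0 |J1
bond 1 |J2
bond 2 |J3
bond 3 |I1
bond 4 |I2
bond 5 |R1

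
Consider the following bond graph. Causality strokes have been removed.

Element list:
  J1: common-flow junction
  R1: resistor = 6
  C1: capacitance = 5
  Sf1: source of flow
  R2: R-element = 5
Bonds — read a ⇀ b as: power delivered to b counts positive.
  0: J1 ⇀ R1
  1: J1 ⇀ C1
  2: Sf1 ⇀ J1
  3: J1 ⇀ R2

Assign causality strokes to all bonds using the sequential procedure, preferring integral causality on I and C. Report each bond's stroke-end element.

#2 stroke→Sf1  (Sf1 (Sf) sets flow on bond)
#0 stroke→J1  (1-jn J1 has f-setter on 2)
#1 stroke→J1  (1-jn J1 has f-setter on 2)
#3 stroke→J1  (J1 flow already set via bond 2)

β0 stroke→J1
β1 stroke→J1
β2 stroke→Sf1
β3 stroke→J1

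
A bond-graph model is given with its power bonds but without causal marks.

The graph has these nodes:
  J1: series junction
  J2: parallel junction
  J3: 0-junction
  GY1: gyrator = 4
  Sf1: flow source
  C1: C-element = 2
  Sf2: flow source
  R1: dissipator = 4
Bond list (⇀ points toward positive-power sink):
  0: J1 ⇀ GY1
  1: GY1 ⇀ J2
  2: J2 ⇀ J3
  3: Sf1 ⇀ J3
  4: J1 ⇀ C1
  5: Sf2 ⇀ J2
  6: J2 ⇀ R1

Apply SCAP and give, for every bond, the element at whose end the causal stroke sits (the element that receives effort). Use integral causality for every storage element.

b3 →Sf1  (Sf1 (Sf) sets flow on bond)
b5 →Sf2  (source Sf2 imposes f)
b2 →J3  (only one effort-in slot at J3)
b4 →J1  (prefer integral on C1)
b0 →GY1  (only one flow-in slot at J1)
b1 →GY1  (GY1 both-in/both-out from 0)
b6 →J2  (only one effort-in slot at J2)

β0 stroke→GY1
β1 stroke→GY1
β2 stroke→J3
β3 stroke→Sf1
β4 stroke→J1
β5 stroke→Sf2
β6 stroke→J2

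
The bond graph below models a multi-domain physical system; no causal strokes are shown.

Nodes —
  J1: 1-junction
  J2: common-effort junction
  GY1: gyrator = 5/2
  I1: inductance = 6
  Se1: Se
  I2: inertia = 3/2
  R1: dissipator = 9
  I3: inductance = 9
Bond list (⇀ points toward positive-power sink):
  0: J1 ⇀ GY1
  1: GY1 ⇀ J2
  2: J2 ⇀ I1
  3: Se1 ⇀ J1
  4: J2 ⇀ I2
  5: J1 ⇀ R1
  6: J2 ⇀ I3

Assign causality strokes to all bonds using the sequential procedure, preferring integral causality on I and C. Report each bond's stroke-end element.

bond 0 |J1
bond 1 |J2
bond 2 |I1
bond 3 |J1
bond 4 |I2
bond 5 |R1
bond 6 |I3

bond 3 →J1  (Se1 fixes effort; stroke away)
bond 2 →I1  (I1: I, integral causality)
bond 4 →I2  (prefer integral on I2)
bond 6 →I3  (I3 outputs flow p/I3)
bond 1 →J2  (closing 0-jn rule on J2)
bond 0 →J1  (GY1: gyrator matches bond 1)
bond 5 →R1  (only one flow-in slot at J1)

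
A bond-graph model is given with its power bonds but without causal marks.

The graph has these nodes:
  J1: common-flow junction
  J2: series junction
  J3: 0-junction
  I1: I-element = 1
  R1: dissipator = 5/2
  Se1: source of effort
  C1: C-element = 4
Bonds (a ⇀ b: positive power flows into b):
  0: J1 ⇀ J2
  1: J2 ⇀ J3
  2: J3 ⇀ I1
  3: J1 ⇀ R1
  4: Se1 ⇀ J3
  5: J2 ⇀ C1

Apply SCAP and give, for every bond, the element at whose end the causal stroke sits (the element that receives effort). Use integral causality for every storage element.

b0 →J1
b1 →J2
b2 →I1
b3 →R1
b4 →J3
b5 →J2

β4 stroke→J3  (Se1: effort source, stroke at far end)
β1 stroke→J2  (0-jn J3 has e-setter on 4)
β2 stroke→I1  (J3: bond 4 brought effort, rest push out)
β5 stroke→J2  (C1: C, integral causality)
β0 stroke→J1  (J2 needs exactly one f-in)
β3 stroke→R1  (only one flow-in slot at J1)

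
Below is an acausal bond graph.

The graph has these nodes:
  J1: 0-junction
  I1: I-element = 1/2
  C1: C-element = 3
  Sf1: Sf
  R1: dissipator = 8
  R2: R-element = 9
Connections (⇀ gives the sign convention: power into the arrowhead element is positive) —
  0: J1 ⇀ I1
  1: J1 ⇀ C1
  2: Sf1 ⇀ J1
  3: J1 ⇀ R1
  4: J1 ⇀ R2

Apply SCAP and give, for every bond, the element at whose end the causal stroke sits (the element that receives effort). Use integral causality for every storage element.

b2 stroke at Sf1  (Sf1 fixes flow; stroke at Sf1)
b0 stroke at I1  (I1 outputs flow p/I1)
b1 stroke at J1  (C1 integral (e out))
b3 stroke at R1  (common-e at J1 fixed by 1)
b4 stroke at R2  (common-e at J1 fixed by 1)

β0 →I1
β1 →J1
β2 →Sf1
β3 →R1
β4 →R2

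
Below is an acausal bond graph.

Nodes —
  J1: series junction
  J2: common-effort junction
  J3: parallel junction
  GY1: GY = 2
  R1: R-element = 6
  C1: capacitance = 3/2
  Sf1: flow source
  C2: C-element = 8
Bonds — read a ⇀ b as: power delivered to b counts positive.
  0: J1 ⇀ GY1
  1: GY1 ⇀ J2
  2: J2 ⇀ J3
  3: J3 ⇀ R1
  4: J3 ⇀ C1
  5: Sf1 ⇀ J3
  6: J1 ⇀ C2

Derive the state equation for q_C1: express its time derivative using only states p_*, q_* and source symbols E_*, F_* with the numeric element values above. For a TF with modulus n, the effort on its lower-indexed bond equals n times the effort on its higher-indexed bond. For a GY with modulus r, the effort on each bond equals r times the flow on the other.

#5 →Sf1  (Sf1 (Sf) sets flow on bond)
#4 →J3  (prefer integral on C1)
#2 →J2  (0-jn J3 has e-setter on 4)
#3 →R1  (common-e at J3 fixed by 4)
#1 →GY1  (J2: bond 2 brought effort, rest push out)
#0 →GY1  (GY GY1: same side as bond 1)
#6 →J1  (common-f at J1 fixed by 0)

dq_C1/dt = F_Sf1 - q_C1/9 - q_C2/16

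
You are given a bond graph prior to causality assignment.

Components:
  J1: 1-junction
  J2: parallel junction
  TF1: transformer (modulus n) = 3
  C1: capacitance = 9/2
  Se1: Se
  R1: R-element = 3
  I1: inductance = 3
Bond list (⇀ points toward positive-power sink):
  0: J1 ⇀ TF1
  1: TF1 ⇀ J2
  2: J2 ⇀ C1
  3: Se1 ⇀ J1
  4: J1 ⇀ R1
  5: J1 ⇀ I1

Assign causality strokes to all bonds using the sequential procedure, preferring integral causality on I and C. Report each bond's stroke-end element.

b0 →J1
b1 →TF1
b2 →J2
b3 →J1
b4 →J1
b5 →I1

#3 stroke at J1  (Se1: effort source, stroke at far end)
#2 stroke at J2  (C1 outputs effort q/C1)
#1 stroke at TF1  (J2: bond 2 brought effort, rest push out)
#0 stroke at J1  (through TF1, causality passes straight; one stroke at TF1)
#5 stroke at I1  (I1 integral (f out))
#4 stroke at J1  (J1 flow already set via bond 5)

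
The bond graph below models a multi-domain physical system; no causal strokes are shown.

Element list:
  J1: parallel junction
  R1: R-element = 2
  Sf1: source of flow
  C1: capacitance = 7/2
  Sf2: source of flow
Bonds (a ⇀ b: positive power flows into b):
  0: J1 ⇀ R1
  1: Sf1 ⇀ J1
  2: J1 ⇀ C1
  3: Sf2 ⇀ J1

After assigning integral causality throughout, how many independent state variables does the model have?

b1 stroke at Sf1  (Sf1: flow source, stroke at near end)
b3 stroke at Sf2  (Sf2: flow source, stroke at near end)
b2 stroke at J1  (prefer integral on C1)
b0 stroke at R1  (J1 effort already set via bond 2)

1  (C1 all integral)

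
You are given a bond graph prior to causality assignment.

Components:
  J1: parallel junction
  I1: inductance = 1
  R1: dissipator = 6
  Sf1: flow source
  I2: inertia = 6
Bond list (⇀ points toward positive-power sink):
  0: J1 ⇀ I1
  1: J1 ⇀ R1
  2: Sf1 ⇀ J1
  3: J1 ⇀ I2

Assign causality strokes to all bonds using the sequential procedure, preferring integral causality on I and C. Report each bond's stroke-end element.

#2 |Sf1  (Sf1: flow source, stroke at near end)
#0 |I1  (I1: I, integral causality)
#3 |I2  (prefer integral on I2)
#1 |J1  (only one effort-in slot at J1)

bond 0 →I1
bond 1 →J1
bond 2 →Sf1
bond 3 →I2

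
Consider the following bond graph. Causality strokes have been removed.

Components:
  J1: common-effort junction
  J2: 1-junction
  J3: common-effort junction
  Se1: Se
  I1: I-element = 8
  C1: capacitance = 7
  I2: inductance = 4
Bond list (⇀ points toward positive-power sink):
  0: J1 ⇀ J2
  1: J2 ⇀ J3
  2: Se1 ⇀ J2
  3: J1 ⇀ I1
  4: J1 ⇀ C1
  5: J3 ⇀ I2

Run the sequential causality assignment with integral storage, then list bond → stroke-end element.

bond 2 stroke at J2  (Se1: effort source, stroke at far end)
bond 3 stroke at I1  (I1: I, integral causality)
bond 4 stroke at J1  (C1: C, integral causality)
bond 0 stroke at J2  (J1: bond 4 brought effort, rest push out)
bond 1 stroke at J3  (J2 needs exactly one f-in)
bond 5 stroke at I2  (common-e at J3 fixed by 1)

#0 stroke at J2
#1 stroke at J3
#2 stroke at J2
#3 stroke at I1
#4 stroke at J1
#5 stroke at I2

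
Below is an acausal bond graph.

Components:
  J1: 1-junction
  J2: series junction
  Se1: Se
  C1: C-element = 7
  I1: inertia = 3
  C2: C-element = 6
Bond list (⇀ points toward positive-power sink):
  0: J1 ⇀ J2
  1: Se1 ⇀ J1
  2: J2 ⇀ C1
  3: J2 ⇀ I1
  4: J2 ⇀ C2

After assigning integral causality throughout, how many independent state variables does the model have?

3  (C1, C2, I1 all integral)

b1 stroke→J1  (Se1 fixes effort; stroke away)
b0 stroke→J2  (J1 needs exactly one f-in)
b2 stroke→J2  (C1: C, integral causality)
b3 stroke→I1  (I1: I, integral causality)
b4 stroke→J2  (J2: bond 3 brought flow, rest push out)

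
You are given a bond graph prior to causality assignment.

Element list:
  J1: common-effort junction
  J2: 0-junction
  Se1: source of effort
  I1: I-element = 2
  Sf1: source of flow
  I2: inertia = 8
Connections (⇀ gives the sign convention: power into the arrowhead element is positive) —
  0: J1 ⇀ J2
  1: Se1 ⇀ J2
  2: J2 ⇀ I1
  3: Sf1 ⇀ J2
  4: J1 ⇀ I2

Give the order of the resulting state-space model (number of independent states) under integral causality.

b1 |J2  (source Se1 imposes e)
b3 |Sf1  (Sf1: flow source, stroke at near end)
b0 |J1  (common-e at J2 fixed by 1)
b2 |I1  (common-e at J2 fixed by 1)
b4 |I2  (common-e at J1 fixed by 0)

2  (I1, I2 all integral)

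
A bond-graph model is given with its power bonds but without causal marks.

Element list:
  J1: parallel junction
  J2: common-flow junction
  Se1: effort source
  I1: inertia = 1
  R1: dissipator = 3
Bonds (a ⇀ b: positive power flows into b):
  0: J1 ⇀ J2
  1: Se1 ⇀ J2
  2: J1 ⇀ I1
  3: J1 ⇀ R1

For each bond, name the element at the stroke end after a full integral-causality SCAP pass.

b0 stroke at J1
b1 stroke at J2
b2 stroke at I1
b3 stroke at R1

b1 |J2  (source Se1 imposes e)
b0 |J1  (J2: last free bond brings flow in)
b2 |I1  (J1: bond 0 brought effort, rest push out)
b3 |R1  (common-e at J1 fixed by 0)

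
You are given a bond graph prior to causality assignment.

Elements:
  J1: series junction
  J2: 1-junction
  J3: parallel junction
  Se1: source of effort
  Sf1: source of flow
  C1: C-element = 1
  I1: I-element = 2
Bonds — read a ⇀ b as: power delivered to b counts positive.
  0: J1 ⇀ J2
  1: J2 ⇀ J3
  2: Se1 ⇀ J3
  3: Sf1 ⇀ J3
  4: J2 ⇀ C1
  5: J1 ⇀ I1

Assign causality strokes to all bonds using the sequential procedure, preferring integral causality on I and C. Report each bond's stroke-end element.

bond 2 →J3  (source Se1 imposes e)
bond 3 →Sf1  (source Sf1 imposes f)
bond 1 →J2  (common-e at J3 fixed by 2)
bond 4 →J2  (C1 integral (e out))
bond 0 →J1  (closing 1-jn rule on J2)
bond 5 →I1  (closing 1-jn rule on J1)

bond 0 →J1
bond 1 →J2
bond 2 →J3
bond 3 →Sf1
bond 4 →J2
bond 5 →I1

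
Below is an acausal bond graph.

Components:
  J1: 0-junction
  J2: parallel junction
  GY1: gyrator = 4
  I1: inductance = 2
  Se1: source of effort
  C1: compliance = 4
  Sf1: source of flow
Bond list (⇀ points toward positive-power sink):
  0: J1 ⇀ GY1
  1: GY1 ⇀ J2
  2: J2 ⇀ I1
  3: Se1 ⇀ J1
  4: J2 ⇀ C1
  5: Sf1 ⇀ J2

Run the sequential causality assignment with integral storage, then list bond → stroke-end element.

β3 →J1  (Se1 fixes effort; stroke away)
β5 →Sf1  (Sf1: flow source, stroke at near end)
β0 →GY1  (J1: bond 3 brought effort, rest push out)
β1 →GY1  (GY1: gyrator matches bond 0)
β2 →I1  (I1: I, integral causality)
β4 →J2  (only one effort-in slot at J2)

bond 0 stroke at GY1
bond 1 stroke at GY1
bond 2 stroke at I1
bond 3 stroke at J1
bond 4 stroke at J2
bond 5 stroke at Sf1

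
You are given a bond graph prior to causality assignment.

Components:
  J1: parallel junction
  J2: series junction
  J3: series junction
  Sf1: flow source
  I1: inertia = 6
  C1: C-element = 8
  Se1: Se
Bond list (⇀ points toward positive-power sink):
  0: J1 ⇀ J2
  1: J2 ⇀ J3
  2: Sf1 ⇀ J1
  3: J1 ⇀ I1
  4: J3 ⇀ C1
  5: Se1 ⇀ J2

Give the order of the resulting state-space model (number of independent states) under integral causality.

bond 2 stroke→Sf1  (Sf1 fixes flow; stroke at Sf1)
bond 5 stroke→J2  (Se1 fixes effort; stroke away)
bond 3 stroke→I1  (I1: I, integral causality)
bond 0 stroke→J1  (J1: last free bond brings effort in)
bond 1 stroke→J2  (J2 flow already set via bond 0)
bond 4 stroke→J3  (J3: bond 1 brought flow, rest push out)

2  (C1, I1 all integral)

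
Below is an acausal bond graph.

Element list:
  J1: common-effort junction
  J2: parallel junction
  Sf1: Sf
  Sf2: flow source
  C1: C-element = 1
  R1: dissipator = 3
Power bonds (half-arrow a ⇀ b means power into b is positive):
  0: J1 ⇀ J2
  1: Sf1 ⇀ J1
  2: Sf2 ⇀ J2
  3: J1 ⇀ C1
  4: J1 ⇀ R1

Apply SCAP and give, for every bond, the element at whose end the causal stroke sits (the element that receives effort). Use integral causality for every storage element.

bond 0 →J2
bond 1 →Sf1
bond 2 →Sf2
bond 3 →J1
bond 4 →R1

b1 →Sf1  (Sf1 (Sf) sets flow on bond)
b2 →Sf2  (Sf2 (Sf) sets flow on bond)
b0 →J2  (only one effort-in slot at J2)
b3 →J1  (prefer integral on C1)
b4 →R1  (J1 effort already set via bond 3)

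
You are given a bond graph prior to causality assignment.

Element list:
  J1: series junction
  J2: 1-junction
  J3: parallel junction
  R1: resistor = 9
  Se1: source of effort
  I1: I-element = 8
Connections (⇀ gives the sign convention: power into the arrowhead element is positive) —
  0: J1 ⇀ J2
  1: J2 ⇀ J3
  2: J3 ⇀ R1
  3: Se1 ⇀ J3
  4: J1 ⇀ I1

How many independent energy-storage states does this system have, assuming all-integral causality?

b3 stroke at J3  (Se1 fixes effort; stroke away)
b1 stroke at J2  (J3: bond 3 brought effort, rest push out)
b2 stroke at R1  (0-jn J3 has e-setter on 3)
b0 stroke at J1  (J2: last free bond brings flow in)
b4 stroke at I1  (only one flow-in slot at J1)

1  (I1 all integral)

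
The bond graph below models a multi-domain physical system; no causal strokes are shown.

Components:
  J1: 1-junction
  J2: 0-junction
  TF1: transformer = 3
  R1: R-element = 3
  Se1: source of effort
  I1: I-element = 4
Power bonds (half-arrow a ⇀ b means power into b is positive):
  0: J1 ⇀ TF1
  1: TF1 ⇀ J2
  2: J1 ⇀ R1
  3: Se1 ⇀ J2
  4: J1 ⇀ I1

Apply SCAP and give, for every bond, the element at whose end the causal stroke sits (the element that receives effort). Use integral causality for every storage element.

β3 stroke at J2  (Se1 fixes effort; stroke away)
β1 stroke at TF1  (J2: bond 3 brought effort, rest push out)
β0 stroke at J1  (TF TF1: opposite of bond 1)
β4 stroke at I1  (prefer integral on I1)
β2 stroke at J1  (J1 flow already set via bond 4)

bond 0 →J1
bond 1 →TF1
bond 2 →J1
bond 3 →J2
bond 4 →I1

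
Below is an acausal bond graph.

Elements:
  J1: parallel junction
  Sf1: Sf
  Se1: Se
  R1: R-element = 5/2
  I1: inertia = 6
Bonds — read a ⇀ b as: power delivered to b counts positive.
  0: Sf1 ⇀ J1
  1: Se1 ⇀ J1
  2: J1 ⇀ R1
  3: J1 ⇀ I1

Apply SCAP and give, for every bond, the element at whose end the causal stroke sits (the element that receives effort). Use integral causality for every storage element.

b0 |Sf1  (Sf1 (Sf) sets flow on bond)
b1 |J1  (Se1 (Se) sets effort on bond)
b2 |R1  (common-e at J1 fixed by 1)
b3 |I1  (0-jn J1 has e-setter on 1)

#0 stroke at Sf1
#1 stroke at J1
#2 stroke at R1
#3 stroke at I1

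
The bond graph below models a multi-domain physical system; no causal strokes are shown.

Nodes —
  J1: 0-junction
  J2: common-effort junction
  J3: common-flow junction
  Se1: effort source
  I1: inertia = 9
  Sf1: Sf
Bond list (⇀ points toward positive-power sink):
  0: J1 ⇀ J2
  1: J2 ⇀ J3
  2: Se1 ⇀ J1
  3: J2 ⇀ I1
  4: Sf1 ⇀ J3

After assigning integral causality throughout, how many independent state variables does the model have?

1  (I1 all integral)

#2 stroke→J1  (source Se1 imposes e)
#4 stroke→Sf1  (Sf1: flow source, stroke at near end)
#0 stroke→J2  (0-jn J1 has e-setter on 2)
#1 stroke→J3  (common-e at J2 fixed by 0)
#3 stroke→I1  (0-jn J2 has e-setter on 0)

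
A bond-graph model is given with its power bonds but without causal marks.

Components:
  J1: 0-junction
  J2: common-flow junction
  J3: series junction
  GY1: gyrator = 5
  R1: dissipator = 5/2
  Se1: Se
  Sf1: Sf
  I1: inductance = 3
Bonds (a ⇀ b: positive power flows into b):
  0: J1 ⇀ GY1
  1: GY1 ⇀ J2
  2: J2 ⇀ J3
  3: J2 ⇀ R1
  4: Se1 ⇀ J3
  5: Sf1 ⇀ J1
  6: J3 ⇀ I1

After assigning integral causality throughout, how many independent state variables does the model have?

1  (I1 all integral)

#4 →J3  (Se1 (Se) sets effort on bond)
#5 →Sf1  (Sf1 fixes flow; stroke at Sf1)
#0 →J1  (J1 needs exactly one e-in)
#1 →J2  (GY1 both-in/both-out from 0)
#6 →I1  (I1 integral (f out))
#2 →J3  (1-jn J3 has f-setter on 6)
#3 →J2  (J2 flow already set via bond 2)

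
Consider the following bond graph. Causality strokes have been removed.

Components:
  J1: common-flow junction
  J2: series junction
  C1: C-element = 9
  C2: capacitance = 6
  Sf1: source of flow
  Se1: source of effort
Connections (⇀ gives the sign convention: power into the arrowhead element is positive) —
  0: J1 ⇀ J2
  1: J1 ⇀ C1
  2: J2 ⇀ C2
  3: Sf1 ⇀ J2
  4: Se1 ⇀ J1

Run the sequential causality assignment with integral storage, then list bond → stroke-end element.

b0 stroke at J2
b1 stroke at J1
b2 stroke at J2
b3 stroke at Sf1
b4 stroke at J1

bond 3 →Sf1  (Sf1 (Sf) sets flow on bond)
bond 4 →J1  (Se1 fixes effort; stroke away)
bond 0 →J2  (J2 flow already set via bond 3)
bond 2 →J2  (1-jn J2 has f-setter on 3)
bond 1 →J1  (1-jn J1 has f-setter on 0)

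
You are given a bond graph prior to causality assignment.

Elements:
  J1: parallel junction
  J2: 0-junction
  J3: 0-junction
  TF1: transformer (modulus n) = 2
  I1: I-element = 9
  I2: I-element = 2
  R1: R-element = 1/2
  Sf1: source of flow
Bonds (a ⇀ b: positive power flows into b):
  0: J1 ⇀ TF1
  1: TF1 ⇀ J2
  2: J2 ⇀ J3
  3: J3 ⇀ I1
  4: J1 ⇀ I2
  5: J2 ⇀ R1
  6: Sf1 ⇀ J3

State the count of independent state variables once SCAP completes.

b6 →Sf1  (Sf1 (Sf) sets flow on bond)
b3 →I1  (I1 outputs flow p/I1)
b2 →J3  (only one effort-in slot at J3)
b4 →I2  (I2: I, integral causality)
b0 →J1  (J1: last free bond brings effort in)
b1 →TF1  (through TF1, causality passes straight; one stroke at TF1)
b5 →J2  (only one effort-in slot at J2)

2  (I1, I2 all integral)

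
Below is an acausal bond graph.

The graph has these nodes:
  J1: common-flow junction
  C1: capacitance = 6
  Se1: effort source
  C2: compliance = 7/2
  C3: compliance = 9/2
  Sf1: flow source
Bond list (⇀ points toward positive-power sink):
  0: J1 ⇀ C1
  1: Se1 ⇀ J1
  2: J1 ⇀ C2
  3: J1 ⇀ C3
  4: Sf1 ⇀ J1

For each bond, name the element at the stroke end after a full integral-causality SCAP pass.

β1 stroke at J1  (Se1 fixes effort; stroke away)
β4 stroke at Sf1  (source Sf1 imposes f)
β0 stroke at J1  (J1 flow already set via bond 4)
β2 stroke at J1  (J1: bond 4 brought flow, rest push out)
β3 stroke at J1  (J1: bond 4 brought flow, rest push out)

#0 →J1
#1 →J1
#2 →J1
#3 →J1
#4 →Sf1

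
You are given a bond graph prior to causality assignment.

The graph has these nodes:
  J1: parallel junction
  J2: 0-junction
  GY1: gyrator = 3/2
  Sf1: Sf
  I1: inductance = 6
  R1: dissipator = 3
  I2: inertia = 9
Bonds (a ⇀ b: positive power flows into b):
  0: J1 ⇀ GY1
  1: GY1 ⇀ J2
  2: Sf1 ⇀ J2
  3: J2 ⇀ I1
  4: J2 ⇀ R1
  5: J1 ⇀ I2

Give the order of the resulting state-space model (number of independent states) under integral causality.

2  (I1, I2 all integral)

bond 2 |Sf1  (Sf1 fixes flow; stroke at Sf1)
bond 3 |I1  (I1: I, integral causality)
bond 5 |I2  (I2 outputs flow p/I2)
bond 0 |J1  (J1 needs exactly one e-in)
bond 1 |J2  (through GY1, causality inverts; strokes same side of GY1)
bond 4 |R1  (0-jn J2 has e-setter on 1)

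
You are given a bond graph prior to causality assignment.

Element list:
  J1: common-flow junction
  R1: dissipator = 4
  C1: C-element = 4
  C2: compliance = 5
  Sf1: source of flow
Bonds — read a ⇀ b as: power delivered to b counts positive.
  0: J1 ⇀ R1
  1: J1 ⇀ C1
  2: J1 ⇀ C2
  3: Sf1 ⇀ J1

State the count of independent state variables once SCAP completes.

#3 |Sf1  (Sf1 (Sf) sets flow on bond)
#0 |J1  (J1 flow already set via bond 3)
#1 |J1  (J1: bond 3 brought flow, rest push out)
#2 |J1  (1-jn J1 has f-setter on 3)

2  (C1, C2 all integral)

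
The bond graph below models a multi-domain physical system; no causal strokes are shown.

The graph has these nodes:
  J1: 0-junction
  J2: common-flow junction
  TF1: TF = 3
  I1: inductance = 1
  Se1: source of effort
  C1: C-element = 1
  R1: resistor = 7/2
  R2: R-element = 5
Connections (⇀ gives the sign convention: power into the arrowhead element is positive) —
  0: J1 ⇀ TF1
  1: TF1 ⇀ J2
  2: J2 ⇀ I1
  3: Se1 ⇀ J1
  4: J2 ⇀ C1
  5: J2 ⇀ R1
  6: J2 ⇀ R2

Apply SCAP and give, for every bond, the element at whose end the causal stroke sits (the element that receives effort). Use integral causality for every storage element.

b3 →J1  (Se1 (Se) sets effort on bond)
b0 →TF1  (J1: bond 3 brought effort, rest push out)
b1 →J2  (TF1: transformer flips bond 0)
b2 →I1  (I1: I, integral causality)
b4 →J2  (1-jn J2 has f-setter on 2)
b5 →J2  (J2 flow already set via bond 2)
b6 →J2  (J2 flow already set via bond 2)

b0 |TF1
b1 |J2
b2 |I1
b3 |J1
b4 |J2
b5 |J2
b6 |J2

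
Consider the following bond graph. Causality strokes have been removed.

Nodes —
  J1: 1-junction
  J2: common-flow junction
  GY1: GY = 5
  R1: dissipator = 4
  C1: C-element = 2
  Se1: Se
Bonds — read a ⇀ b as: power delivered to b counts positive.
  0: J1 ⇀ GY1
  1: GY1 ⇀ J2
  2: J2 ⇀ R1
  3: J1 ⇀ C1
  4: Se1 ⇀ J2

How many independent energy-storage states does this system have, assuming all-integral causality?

b4 stroke at J2  (source Se1 imposes e)
b3 stroke at J1  (C1: C, integral causality)
b0 stroke at GY1  (J1: last free bond brings flow in)
b1 stroke at GY1  (GY1: gyrator matches bond 0)
b2 stroke at J2  (common-f at J2 fixed by 1)

1  (C1 all integral)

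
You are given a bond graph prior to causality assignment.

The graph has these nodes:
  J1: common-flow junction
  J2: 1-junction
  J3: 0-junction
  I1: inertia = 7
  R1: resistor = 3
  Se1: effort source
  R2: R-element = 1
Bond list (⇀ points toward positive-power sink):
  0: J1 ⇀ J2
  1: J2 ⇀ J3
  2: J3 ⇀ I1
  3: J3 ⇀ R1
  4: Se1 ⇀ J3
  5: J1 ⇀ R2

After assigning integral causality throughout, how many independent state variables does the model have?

bond 4 stroke at J3  (Se1: effort source, stroke at far end)
bond 1 stroke at J2  (J3 effort already set via bond 4)
bond 2 stroke at I1  (J3: bond 4 brought effort, rest push out)
bond 3 stroke at R1  (J3: bond 4 brought effort, rest push out)
bond 0 stroke at J1  (J2 needs exactly one f-in)
bond 5 stroke at R2  (only one flow-in slot at J1)

1  (I1 all integral)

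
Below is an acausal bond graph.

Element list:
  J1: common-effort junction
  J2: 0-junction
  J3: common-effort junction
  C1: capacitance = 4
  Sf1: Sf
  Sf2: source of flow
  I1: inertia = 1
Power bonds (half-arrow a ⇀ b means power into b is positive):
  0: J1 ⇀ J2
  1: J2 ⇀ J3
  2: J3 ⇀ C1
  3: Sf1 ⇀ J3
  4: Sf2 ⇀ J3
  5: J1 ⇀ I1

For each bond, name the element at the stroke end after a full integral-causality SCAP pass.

#3 stroke→Sf1  (Sf1 (Sf) sets flow on bond)
#4 stroke→Sf2  (source Sf2 imposes f)
#2 stroke→J3  (C1: C, integral causality)
#1 stroke→J2  (J3: bond 2 brought effort, rest push out)
#0 stroke→J1  (J2 effort already set via bond 1)
#5 stroke→I1  (J1 effort already set via bond 0)

b0 →J1
b1 →J2
b2 →J3
b3 →Sf1
b4 →Sf2
b5 →I1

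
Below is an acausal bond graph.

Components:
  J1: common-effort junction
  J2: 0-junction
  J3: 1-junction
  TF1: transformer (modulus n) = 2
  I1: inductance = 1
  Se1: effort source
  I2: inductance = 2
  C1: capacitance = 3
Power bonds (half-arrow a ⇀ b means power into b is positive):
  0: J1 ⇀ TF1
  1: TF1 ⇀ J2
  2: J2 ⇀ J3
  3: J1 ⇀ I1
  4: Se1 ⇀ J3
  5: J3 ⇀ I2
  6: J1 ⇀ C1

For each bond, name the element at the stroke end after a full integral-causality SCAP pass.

#4 stroke at J3  (Se1 (Se) sets effort on bond)
#3 stroke at I1  (I1: I, integral causality)
#5 stroke at I2  (I2: I, integral causality)
#2 stroke at J3  (1-jn J3 has f-setter on 5)
#1 stroke at J2  (J2: last free bond brings effort in)
#0 stroke at TF1  (through TF1, causality passes straight; one stroke at TF1)
#6 stroke at J1  (only one effort-in slot at J1)

bond 0 |TF1
bond 1 |J2
bond 2 |J3
bond 3 |I1
bond 4 |J3
bond 5 |I2
bond 6 |J1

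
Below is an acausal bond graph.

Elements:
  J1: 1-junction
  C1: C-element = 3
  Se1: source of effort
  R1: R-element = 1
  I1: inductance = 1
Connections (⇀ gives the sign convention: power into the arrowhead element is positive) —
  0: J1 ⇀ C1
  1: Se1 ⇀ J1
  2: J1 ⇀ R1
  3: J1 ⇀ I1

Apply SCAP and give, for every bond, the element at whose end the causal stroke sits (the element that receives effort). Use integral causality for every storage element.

β0 →J1
β1 →J1
β2 →J1
β3 →I1

β1 stroke at J1  (Se1 fixes effort; stroke away)
β0 stroke at J1  (C1 integral (e out))
β3 stroke at I1  (I1: I, integral causality)
β2 stroke at J1  (1-jn J1 has f-setter on 3)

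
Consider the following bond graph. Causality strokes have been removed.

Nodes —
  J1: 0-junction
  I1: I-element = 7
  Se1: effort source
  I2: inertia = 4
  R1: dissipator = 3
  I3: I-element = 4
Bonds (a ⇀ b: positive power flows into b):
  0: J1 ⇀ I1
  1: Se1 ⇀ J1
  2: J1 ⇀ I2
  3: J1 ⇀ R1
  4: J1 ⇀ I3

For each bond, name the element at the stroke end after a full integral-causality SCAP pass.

b1 stroke at J1  (Se1: effort source, stroke at far end)
b0 stroke at I1  (J1 effort already set via bond 1)
b2 stroke at I2  (0-jn J1 has e-setter on 1)
b3 stroke at R1  (0-jn J1 has e-setter on 1)
b4 stroke at I3  (J1 effort already set via bond 1)

bond 0 |I1
bond 1 |J1
bond 2 |I2
bond 3 |R1
bond 4 |I3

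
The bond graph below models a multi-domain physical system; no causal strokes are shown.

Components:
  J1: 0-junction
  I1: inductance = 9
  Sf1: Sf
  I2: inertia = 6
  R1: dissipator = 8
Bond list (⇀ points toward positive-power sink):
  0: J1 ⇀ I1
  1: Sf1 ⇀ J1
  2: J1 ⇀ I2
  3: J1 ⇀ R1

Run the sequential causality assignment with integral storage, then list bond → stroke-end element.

β1 stroke→Sf1  (Sf1: flow source, stroke at near end)
β0 stroke→I1  (I1 integral (f out))
β2 stroke→I2  (I2 outputs flow p/I2)
β3 stroke→J1  (J1 needs exactly one e-in)

β0 →I1
β1 →Sf1
β2 →I2
β3 →J1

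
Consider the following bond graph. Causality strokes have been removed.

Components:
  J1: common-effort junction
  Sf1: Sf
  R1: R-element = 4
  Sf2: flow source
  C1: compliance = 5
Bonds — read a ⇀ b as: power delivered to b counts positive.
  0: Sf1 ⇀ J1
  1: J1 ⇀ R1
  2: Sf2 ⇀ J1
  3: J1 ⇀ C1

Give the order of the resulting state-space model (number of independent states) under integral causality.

β0 stroke at Sf1  (Sf1 fixes flow; stroke at Sf1)
β2 stroke at Sf2  (Sf2 (Sf) sets flow on bond)
β3 stroke at J1  (prefer integral on C1)
β1 stroke at R1  (common-e at J1 fixed by 3)

1  (C1 all integral)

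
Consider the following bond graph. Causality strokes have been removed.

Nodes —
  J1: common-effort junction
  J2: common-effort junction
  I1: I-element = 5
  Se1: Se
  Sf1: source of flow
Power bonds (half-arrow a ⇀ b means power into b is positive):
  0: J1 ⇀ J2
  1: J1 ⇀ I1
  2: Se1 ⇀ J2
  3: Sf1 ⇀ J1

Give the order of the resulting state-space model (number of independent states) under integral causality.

1  (I1 all integral)

β2 →J2  (Se1: effort source, stroke at far end)
β3 →Sf1  (Sf1 fixes flow; stroke at Sf1)
β0 →J1  (common-e at J2 fixed by 2)
β1 →I1  (J1 effort already set via bond 0)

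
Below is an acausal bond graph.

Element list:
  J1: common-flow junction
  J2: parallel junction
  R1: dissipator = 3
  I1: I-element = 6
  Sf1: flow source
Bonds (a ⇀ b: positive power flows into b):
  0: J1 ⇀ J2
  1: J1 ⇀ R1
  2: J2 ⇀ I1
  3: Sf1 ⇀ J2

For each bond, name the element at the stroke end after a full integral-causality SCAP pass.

β0 |J2
β1 |J1
β2 |I1
β3 |Sf1

β3 →Sf1  (source Sf1 imposes f)
β2 →I1  (prefer integral on I1)
β0 →J2  (closing 0-jn rule on J2)
β1 →J1  (common-f at J1 fixed by 0)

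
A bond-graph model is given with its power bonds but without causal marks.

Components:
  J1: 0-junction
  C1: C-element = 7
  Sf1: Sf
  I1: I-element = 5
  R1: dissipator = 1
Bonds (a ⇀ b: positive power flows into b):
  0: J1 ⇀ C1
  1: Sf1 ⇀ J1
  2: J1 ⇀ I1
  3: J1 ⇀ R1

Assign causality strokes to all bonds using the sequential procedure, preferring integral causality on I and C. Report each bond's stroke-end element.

β0 |J1
β1 |Sf1
β2 |I1
β3 |R1

#1 stroke at Sf1  (Sf1: flow source, stroke at near end)
#0 stroke at J1  (C1 outputs effort q/C1)
#2 stroke at I1  (J1: bond 0 brought effort, rest push out)
#3 stroke at R1  (common-e at J1 fixed by 0)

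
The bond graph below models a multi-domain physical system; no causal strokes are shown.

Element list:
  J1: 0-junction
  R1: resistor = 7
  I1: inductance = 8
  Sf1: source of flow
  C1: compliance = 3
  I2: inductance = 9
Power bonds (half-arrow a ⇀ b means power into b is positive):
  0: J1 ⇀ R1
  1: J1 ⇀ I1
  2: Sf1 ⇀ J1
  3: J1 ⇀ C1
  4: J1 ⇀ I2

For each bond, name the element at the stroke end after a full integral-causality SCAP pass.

β0 stroke→R1
β1 stroke→I1
β2 stroke→Sf1
β3 stroke→J1
β4 stroke→I2

bond 2 →Sf1  (Sf1: flow source, stroke at near end)
bond 1 →I1  (prefer integral on I1)
bond 3 →J1  (C1 outputs effort q/C1)
bond 0 →R1  (0-jn J1 has e-setter on 3)
bond 4 →I2  (0-jn J1 has e-setter on 3)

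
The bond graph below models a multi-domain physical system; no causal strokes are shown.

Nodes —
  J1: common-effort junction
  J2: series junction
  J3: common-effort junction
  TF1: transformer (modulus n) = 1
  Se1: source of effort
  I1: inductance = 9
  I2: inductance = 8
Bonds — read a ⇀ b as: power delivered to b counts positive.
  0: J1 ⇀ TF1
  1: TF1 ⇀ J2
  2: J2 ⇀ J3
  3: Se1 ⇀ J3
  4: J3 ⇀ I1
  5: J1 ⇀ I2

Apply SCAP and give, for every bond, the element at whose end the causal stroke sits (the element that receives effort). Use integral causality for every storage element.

b3 stroke at J3  (Se1 (Se) sets effort on bond)
b2 stroke at J2  (common-e at J3 fixed by 3)
b4 stroke at I1  (J3 effort already set via bond 3)
b1 stroke at TF1  (J2 needs exactly one f-in)
b0 stroke at J1  (TF1: transformer flips bond 1)
b5 stroke at I2  (common-e at J1 fixed by 0)

b0 stroke→J1
b1 stroke→TF1
b2 stroke→J2
b3 stroke→J3
b4 stroke→I1
b5 stroke→I2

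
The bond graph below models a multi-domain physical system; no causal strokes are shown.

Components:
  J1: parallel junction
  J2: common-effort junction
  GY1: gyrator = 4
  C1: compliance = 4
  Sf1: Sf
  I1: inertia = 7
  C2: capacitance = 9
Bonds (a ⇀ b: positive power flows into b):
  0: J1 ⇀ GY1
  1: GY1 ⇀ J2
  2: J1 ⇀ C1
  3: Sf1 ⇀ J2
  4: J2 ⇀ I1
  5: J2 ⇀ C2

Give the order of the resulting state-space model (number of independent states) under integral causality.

3  (C1, C2, I1 all integral)

#3 stroke at Sf1  (Sf1 (Sf) sets flow on bond)
#2 stroke at J1  (C1 integral (e out))
#0 stroke at GY1  (J1: bond 2 brought effort, rest push out)
#1 stroke at GY1  (through GY1, causality inverts; strokes same side of GY1)
#4 stroke at I1  (I1 integral (f out))
#5 stroke at J2  (only one effort-in slot at J2)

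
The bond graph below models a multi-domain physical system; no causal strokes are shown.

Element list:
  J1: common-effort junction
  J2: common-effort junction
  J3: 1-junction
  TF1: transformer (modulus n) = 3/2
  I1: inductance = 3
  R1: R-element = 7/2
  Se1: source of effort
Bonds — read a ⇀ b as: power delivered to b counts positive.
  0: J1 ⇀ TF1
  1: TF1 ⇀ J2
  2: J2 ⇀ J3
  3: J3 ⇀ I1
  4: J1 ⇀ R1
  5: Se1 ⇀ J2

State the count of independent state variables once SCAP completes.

bond 5 stroke→J2  (Se1 fixes effort; stroke away)
bond 1 stroke→TF1  (0-jn J2 has e-setter on 5)
bond 2 stroke→J3  (J2 effort already set via bond 5)
bond 3 stroke→I1  (J3: last free bond brings flow in)
bond 0 stroke→J1  (TF1 one-in-one-out from 1)
bond 4 stroke→R1  (0-jn J1 has e-setter on 0)

1  (I1 all integral)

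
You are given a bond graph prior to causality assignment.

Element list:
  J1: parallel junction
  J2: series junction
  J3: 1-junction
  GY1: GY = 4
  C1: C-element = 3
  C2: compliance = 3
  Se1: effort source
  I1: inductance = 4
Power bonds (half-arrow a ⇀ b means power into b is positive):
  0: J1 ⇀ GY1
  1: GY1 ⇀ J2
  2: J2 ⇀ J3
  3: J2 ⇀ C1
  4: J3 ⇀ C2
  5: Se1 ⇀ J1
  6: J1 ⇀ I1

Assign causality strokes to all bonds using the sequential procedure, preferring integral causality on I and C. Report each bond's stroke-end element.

bond 0 |GY1
bond 1 |GY1
bond 2 |J2
bond 3 |J2
bond 4 |J3
bond 5 |J1
bond 6 |I1

β5 |J1  (Se1 fixes effort; stroke away)
β0 |GY1  (J1: bond 5 brought effort, rest push out)
β6 |I1  (J1 effort already set via bond 5)
β1 |GY1  (GY GY1: same side as bond 0)
β2 |J2  (1-jn J2 has f-setter on 1)
β3 |J2  (common-f at J2 fixed by 1)
β4 |J3  (J3 flow already set via bond 2)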